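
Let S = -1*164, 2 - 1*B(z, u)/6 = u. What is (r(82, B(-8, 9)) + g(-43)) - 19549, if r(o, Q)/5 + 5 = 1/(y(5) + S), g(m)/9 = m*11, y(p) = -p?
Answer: -4027444/169 ≈ -23831.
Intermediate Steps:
B(z, u) = 12 - 6*u
g(m) = 99*m (g(m) = 9*(m*11) = 9*(11*m) = 99*m)
S = -164
r(o, Q) = -4230/169 (r(o, Q) = -25 + 5/(-1*5 - 164) = -25 + 5/(-5 - 164) = -25 + 5/(-169) = -25 + 5*(-1/169) = -25 - 5/169 = -4230/169)
(r(82, B(-8, 9)) + g(-43)) - 19549 = (-4230/169 + 99*(-43)) - 19549 = (-4230/169 - 4257) - 19549 = -723663/169 - 19549 = -4027444/169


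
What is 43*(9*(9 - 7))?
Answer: 774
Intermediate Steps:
43*(9*(9 - 7)) = 43*(9*2) = 43*18 = 774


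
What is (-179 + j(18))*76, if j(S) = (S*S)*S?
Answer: 429628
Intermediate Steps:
j(S) = S³ (j(S) = S²*S = S³)
(-179 + j(18))*76 = (-179 + 18³)*76 = (-179 + 5832)*76 = 5653*76 = 429628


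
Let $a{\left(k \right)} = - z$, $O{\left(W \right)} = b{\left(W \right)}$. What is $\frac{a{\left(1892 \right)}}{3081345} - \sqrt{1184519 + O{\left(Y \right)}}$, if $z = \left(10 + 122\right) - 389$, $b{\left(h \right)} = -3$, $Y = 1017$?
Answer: $\frac{257}{3081345} - 2 \sqrt{296129} \approx -1088.4$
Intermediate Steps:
$O{\left(W \right)} = -3$
$z = -257$ ($z = 132 - 389 = -257$)
$a{\left(k \right)} = 257$ ($a{\left(k \right)} = \left(-1\right) \left(-257\right) = 257$)
$\frac{a{\left(1892 \right)}}{3081345} - \sqrt{1184519 + O{\left(Y \right)}} = \frac{257}{3081345} - \sqrt{1184519 - 3} = 257 \cdot \frac{1}{3081345} - \sqrt{1184516} = \frac{257}{3081345} - 2 \sqrt{296129}$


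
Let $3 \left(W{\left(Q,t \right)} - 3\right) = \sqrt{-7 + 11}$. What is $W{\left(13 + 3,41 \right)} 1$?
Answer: $\frac{11}{3} \approx 3.6667$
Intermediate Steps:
$W{\left(Q,t \right)} = \frac{11}{3}$ ($W{\left(Q,t \right)} = 3 + \frac{\sqrt{-7 + 11}}{3} = 3 + \frac{\sqrt{4}}{3} = 3 + \frac{1}{3} \cdot 2 = 3 + \frac{2}{3} = \frac{11}{3}$)
$W{\left(13 + 3,41 \right)} 1 = \frac{11}{3} \cdot 1 = \frac{11}{3}$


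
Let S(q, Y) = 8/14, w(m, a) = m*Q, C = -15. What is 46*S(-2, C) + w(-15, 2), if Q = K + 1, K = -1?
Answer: 184/7 ≈ 26.286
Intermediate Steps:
Q = 0 (Q = -1 + 1 = 0)
w(m, a) = 0 (w(m, a) = m*0 = 0)
S(q, Y) = 4/7 (S(q, Y) = 8*(1/14) = 4/7)
46*S(-2, C) + w(-15, 2) = 46*(4/7) + 0 = 184/7 + 0 = 184/7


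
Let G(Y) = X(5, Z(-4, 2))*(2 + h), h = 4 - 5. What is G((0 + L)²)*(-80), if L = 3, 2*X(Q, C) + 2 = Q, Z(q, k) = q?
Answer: -120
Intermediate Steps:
X(Q, C) = -1 + Q/2
h = -1
G(Y) = 3/2 (G(Y) = (-1 + (½)*5)*(2 - 1) = (-1 + 5/2)*1 = (3/2)*1 = 3/2)
G((0 + L)²)*(-80) = (3/2)*(-80) = -120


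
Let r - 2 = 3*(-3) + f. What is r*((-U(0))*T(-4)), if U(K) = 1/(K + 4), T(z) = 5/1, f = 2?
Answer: 25/4 ≈ 6.2500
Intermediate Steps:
r = -5 (r = 2 + (3*(-3) + 2) = 2 + (-9 + 2) = 2 - 7 = -5)
T(z) = 5 (T(z) = 5*1 = 5)
U(K) = 1/(4 + K)
r*((-U(0))*T(-4)) = -5*(-1/(4 + 0))*5 = -5*(-1/4)*5 = -5*(-1*1/4)*5 = -(-5)*5/4 = -5*(-5/4) = 25/4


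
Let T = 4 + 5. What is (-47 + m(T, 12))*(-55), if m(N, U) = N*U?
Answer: -3355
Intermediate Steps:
T = 9
(-47 + m(T, 12))*(-55) = (-47 + 9*12)*(-55) = (-47 + 108)*(-55) = 61*(-55) = -3355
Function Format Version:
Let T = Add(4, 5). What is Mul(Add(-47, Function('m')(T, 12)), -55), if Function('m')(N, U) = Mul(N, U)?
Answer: -3355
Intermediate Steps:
T = 9
Mul(Add(-47, Function('m')(T, 12)), -55) = Mul(Add(-47, Mul(9, 12)), -55) = Mul(Add(-47, 108), -55) = Mul(61, -55) = -3355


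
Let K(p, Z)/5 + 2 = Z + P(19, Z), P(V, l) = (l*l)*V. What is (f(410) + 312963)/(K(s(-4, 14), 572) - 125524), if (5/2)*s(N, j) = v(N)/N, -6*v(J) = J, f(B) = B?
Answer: 313373/30959806 ≈ 0.010122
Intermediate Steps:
P(V, l) = V*l² (P(V, l) = l²*V = V*l²)
v(J) = -J/6
s(N, j) = -1/15 (s(N, j) = 2*((-N/6)/N)/5 = (⅖)*(-⅙) = -1/15)
K(p, Z) = -10 + 5*Z + 95*Z² (K(p, Z) = -10 + 5*(Z + 19*Z²) = -10 + (5*Z + 95*Z²) = -10 + 5*Z + 95*Z²)
(f(410) + 312963)/(K(s(-4, 14), 572) - 125524) = (410 + 312963)/((-10 + 5*572 + 95*572²) - 125524) = 313373/((-10 + 2860 + 95*327184) - 125524) = 313373/((-10 + 2860 + 31082480) - 125524) = 313373/(31085330 - 125524) = 313373/30959806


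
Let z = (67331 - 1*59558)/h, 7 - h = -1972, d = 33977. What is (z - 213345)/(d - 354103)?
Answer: 211100991/316764677 ≈ 0.66643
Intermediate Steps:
h = 1979 (h = 7 - 1*(-1972) = 7 + 1972 = 1979)
z = 7773/1979 (z = (67331 - 1*59558)/1979 = (67331 - 59558)*(1/1979) = 7773*(1/1979) = 7773/1979 ≈ 3.9277)
(z - 213345)/(d - 354103) = (7773/1979 - 213345)/(33977 - 354103) = -422201982/1979/(-320126) = -422201982/1979*(-1/320126) = 211100991/316764677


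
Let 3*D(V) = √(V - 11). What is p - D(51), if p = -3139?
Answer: -3139 - 2*√10/3 ≈ -3141.1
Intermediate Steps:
D(V) = √(-11 + V)/3 (D(V) = √(V - 11)/3 = √(-11 + V)/3)
p - D(51) = -3139 - √(-11 + 51)/3 = -3139 - √40/3 = -3139 - 2*√10/3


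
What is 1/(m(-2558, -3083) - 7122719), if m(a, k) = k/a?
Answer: -2558/18219912119 ≈ -1.4040e-7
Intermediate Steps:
1/(m(-2558, -3083) - 7122719) = 1/(-3083/(-2558) - 7122719) = 1/(-3083*(-1/2558) - 7122719) = 1/(3083/2558 - 7122719) = 1/(-18219912119/2558) = -2558/18219912119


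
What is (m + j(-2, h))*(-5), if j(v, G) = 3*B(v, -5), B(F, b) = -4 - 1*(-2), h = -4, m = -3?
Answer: 45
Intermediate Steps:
B(F, b) = -2 (B(F, b) = -4 + 2 = -2)
j(v, G) = -6 (j(v, G) = 3*(-2) = -6)
(m + j(-2, h))*(-5) = (-3 - 6)*(-5) = -9*(-5) = 45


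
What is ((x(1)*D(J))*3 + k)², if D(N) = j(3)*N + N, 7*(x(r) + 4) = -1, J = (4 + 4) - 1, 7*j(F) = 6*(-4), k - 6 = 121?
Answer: 5607424/49 ≈ 1.1444e+5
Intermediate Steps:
k = 127 (k = 6 + 121 = 127)
j(F) = -24/7 (j(F) = (6*(-4))/7 = (⅐)*(-24) = -24/7)
J = 7 (J = 8 - 1 = 7)
x(r) = -29/7 (x(r) = -4 + (⅐)*(-1) = -4 - ⅐ = -29/7)
D(N) = -17*N/7 (D(N) = -24*N/7 + N = -17*N/7)
((x(1)*D(J))*3 + k)² = (-(-493)*7/49*3 + 127)² = (-29/7*(-17)*3 + 127)² = ((493/7)*3 + 127)² = (1479/7 + 127)² = (2368/7)² = 5607424/49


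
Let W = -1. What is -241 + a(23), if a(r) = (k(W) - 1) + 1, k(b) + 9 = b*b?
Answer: -249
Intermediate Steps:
k(b) = -9 + b**2 (k(b) = -9 + b*b = -9 + b**2)
a(r) = -8 (a(r) = ((-9 + (-1)**2) - 1) + 1 = ((-9 + 1) - 1) + 1 = (-8 - 1) + 1 = -9 + 1 = -8)
-241 + a(23) = -241 - 8 = -249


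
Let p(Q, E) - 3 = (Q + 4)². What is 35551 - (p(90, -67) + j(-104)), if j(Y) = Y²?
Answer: 15896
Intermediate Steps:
p(Q, E) = 3 + (4 + Q)² (p(Q, E) = 3 + (Q + 4)² = 3 + (4 + Q)²)
35551 - (p(90, -67) + j(-104)) = 35551 - ((3 + (4 + 90)²) + (-104)²) = 35551 - ((3 + 94²) + 10816) = 35551 - ((3 + 8836) + 10816) = 35551 - (8839 + 10816) = 35551 - 1*19655 = 35551 - 19655 = 15896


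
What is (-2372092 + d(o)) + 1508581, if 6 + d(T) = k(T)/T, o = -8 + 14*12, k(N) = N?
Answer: -863516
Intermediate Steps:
o = 160 (o = -8 + 168 = 160)
d(T) = -5 (d(T) = -6 + T/T = -6 + 1 = -5)
(-2372092 + d(o)) + 1508581 = (-2372092 - 5) + 1508581 = -2372097 + 1508581 = -863516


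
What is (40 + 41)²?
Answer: 6561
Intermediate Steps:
(40 + 41)² = 81² = 6561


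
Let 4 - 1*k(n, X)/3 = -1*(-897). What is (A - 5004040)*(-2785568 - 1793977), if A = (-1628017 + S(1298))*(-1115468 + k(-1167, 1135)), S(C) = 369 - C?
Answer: -8341165306704804990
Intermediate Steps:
k(n, X) = -2679 (k(n, X) = 12 - (-3)*(-897) = 12 - 3*897 = 12 - 2691 = -2679)
A = 1821401083062 (A = (-1628017 + (369 - 1*1298))*(-1115468 - 2679) = (-1628017 + (369 - 1298))*(-1118147) = (-1628017 - 929)*(-1118147) = -1628946*(-1118147) = 1821401083062)
(A - 5004040)*(-2785568 - 1793977) = (1821401083062 - 5004040)*(-2785568 - 1793977) = 1821396079022*(-4579545) = -8341165306704804990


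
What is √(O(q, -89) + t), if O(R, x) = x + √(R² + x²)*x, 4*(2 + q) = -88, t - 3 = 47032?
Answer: √(46946 - 89*√8497) ≈ 196.83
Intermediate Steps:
t = 47035 (t = 3 + 47032 = 47035)
q = -24 (q = -2 + (¼)*(-88) = -2 - 22 = -24)
O(R, x) = x + x*√(R² + x²)
√(O(q, -89) + t) = √(-89*(1 + √((-24)² + (-89)²)) + 47035) = √(-89*(1 + √(576 + 7921)) + 47035) = √(-89*(1 + √8497) + 47035) = √((-89 - 89*√8497) + 47035) = √(46946 - 89*√8497)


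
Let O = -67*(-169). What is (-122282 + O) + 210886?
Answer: 99927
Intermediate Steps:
O = 11323
(-122282 + O) + 210886 = (-122282 + 11323) + 210886 = -110959 + 210886 = 99927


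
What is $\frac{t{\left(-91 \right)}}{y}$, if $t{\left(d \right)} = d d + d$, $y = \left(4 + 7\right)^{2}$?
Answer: $\frac{8190}{121} \approx 67.686$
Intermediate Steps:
$y = 121$ ($y = 11^{2} = 121$)
$t{\left(d \right)} = d + d^{2}$ ($t{\left(d \right)} = d^{2} + d = d + d^{2}$)
$\frac{t{\left(-91 \right)}}{y} = \frac{\left(-91\right) \left(1 - 91\right)}{121} = \left(-91\right) \left(-90\right) \frac{1}{121} = 8190 \cdot \frac{1}{121} = \frac{8190}{121}$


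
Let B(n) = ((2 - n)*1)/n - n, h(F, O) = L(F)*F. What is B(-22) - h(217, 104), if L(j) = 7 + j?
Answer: -534458/11 ≈ -48587.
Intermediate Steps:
h(F, O) = F*(7 + F) (h(F, O) = (7 + F)*F = F*(7 + F))
B(n) = -n + (2 - n)/n (B(n) = (2 - n)/n - n = -n + (2 - n)/n)
B(-22) - h(217, 104) = (-1 - 1*(-22) + 2/(-22)) - 217*(7 + 217) = (-1 + 22 + 2*(-1/22)) - 217*224 = (-1 + 22 - 1/11) - 1*48608 = 230/11 - 48608 = -534458/11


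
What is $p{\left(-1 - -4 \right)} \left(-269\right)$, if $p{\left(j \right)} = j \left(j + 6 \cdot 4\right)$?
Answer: $-21789$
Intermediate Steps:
$p{\left(j \right)} = j \left(24 + j\right)$ ($p{\left(j \right)} = j \left(j + 24\right) = j \left(24 + j\right)$)
$p{\left(-1 - -4 \right)} \left(-269\right) = \left(-1 - -4\right) \left(24 - -3\right) \left(-269\right) = \left(-1 + 4\right) \left(24 + \left(-1 + 4\right)\right) \left(-269\right) = 3 \left(24 + 3\right) \left(-269\right) = 3 \cdot 27 \left(-269\right) = 81 \left(-269\right) = -21789$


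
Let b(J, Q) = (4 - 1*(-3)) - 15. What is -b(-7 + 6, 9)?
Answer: 8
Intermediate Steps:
b(J, Q) = -8 (b(J, Q) = (4 + 3) - 15 = 7 - 15 = -8)
-b(-7 + 6, 9) = -1*(-8) = 8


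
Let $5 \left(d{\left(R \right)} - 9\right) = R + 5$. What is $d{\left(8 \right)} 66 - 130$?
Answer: $\frac{3178}{5} \approx 635.6$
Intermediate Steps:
$d{\left(R \right)} = 10 + \frac{R}{5}$ ($d{\left(R \right)} = 9 + \frac{R + 5}{5} = 9 + \frac{5 + R}{5} = 9 + \left(1 + \frac{R}{5}\right) = 10 + \frac{R}{5}$)
$d{\left(8 \right)} 66 - 130 = \left(10 + \frac{1}{5} \cdot 8\right) 66 - 130 = \left(10 + \frac{8}{5}\right) 66 - 130 = \frac{58}{5} \cdot 66 - 130 = \frac{3828}{5} - 130 = \frac{3178}{5}$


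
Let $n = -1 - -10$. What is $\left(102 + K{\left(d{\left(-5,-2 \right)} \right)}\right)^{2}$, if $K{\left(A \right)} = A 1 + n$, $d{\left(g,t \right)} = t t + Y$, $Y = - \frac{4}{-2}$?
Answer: $13689$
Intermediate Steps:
$n = 9$ ($n = -1 + 10 = 9$)
$Y = 2$ ($Y = \left(-4\right) \left(- \frac{1}{2}\right) = 2$)
$d{\left(g,t \right)} = 2 + t^{2}$ ($d{\left(g,t \right)} = t t + 2 = t^{2} + 2 = 2 + t^{2}$)
$K{\left(A \right)} = 9 + A$ ($K{\left(A \right)} = A 1 + 9 = A + 9 = 9 + A$)
$\left(102 + K{\left(d{\left(-5,-2 \right)} \right)}\right)^{2} = \left(102 + \left(9 + \left(2 + \left(-2\right)^{2}\right)\right)\right)^{2} = \left(102 + \left(9 + \left(2 + 4\right)\right)\right)^{2} = \left(102 + \left(9 + 6\right)\right)^{2} = \left(102 + 15\right)^{2} = 117^{2} = 13689$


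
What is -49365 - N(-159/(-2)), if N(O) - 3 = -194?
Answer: -49174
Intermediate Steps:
N(O) = -191 (N(O) = 3 - 194 = -191)
-49365 - N(-159/(-2)) = -49365 - 1*(-191) = -49365 + 191 = -49174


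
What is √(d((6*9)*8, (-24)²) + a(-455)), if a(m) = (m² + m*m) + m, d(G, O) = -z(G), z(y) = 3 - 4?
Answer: 2*√103399 ≈ 643.11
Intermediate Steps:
z(y) = -1
d(G, O) = 1 (d(G, O) = -1*(-1) = 1)
a(m) = m + 2*m² (a(m) = (m² + m²) + m = 2*m² + m = m + 2*m²)
√(d((6*9)*8, (-24)²) + a(-455)) = √(1 - 455*(1 + 2*(-455))) = √(1 - 455*(1 - 910)) = √(1 - 455*(-909)) = √(1 + 413595) = √413596 = 2*√103399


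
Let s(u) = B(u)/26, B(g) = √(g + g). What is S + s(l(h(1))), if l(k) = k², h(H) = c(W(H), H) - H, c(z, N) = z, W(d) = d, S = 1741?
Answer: 1741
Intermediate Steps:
h(H) = 0 (h(H) = H - H = 0)
B(g) = √2*√g (B(g) = √(2*g) = √2*√g)
s(u) = √2*√u/26 (s(u) = (√2*√u)/26 = (√2*√u)*(1/26) = √2*√u/26)
S + s(l(h(1))) = 1741 + √2*√(0²)/26 = 1741 + √2*√0/26 = 1741 + (1/26)*√2*0 = 1741 + 0 = 1741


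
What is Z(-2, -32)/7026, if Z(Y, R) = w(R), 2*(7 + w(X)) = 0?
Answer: -7/7026 ≈ -0.00099630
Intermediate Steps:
w(X) = -7 (w(X) = -7 + (1/2)*0 = -7 + 0 = -7)
Z(Y, R) = -7
Z(-2, -32)/7026 = -7/7026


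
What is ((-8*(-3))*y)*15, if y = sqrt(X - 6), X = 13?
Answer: 360*sqrt(7) ≈ 952.47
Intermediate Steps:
y = sqrt(7) (y = sqrt(13 - 6) = sqrt(7) ≈ 2.6458)
((-8*(-3))*y)*15 = ((-8*(-3))*sqrt(7))*15 = (24*sqrt(7))*15 = 360*sqrt(7)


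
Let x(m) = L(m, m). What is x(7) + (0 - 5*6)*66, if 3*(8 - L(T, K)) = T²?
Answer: -5965/3 ≈ -1988.3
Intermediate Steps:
L(T, K) = 8 - T²/3
x(m) = 8 - m²/3
x(7) + (0 - 5*6)*66 = (8 - ⅓*7²) + (0 - 5*6)*66 = (8 - ⅓*49) + (0 - 30)*66 = (8 - 49/3) - 30*66 = -25/3 - 1980 = -5965/3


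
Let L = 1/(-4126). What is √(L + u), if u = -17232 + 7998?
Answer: I*√157198475110/4126 ≈ 96.094*I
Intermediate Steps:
L = -1/4126 ≈ -0.00024237
u = -9234
√(L + u) = √(-1/4126 - 9234) = √(-38099485/4126) = I*√157198475110/4126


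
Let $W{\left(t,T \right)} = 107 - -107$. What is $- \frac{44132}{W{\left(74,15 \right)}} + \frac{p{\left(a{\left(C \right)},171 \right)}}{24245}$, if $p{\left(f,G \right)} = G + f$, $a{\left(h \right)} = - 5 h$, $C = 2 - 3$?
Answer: $- \frac{534971338}{2594215} \approx -206.22$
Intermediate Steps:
$C = -1$ ($C = 2 - 3 = -1$)
$W{\left(t,T \right)} = 214$ ($W{\left(t,T \right)} = 107 + 107 = 214$)
$- \frac{44132}{W{\left(74,15 \right)}} + \frac{p{\left(a{\left(C \right)},171 \right)}}{24245} = - \frac{44132}{214} + \frac{171 - -5}{24245} = \left(-44132\right) \frac{1}{214} + \left(171 + 5\right) \frac{1}{24245} = - \frac{22066}{107} + 176 \cdot \frac{1}{24245} = - \frac{22066}{107} + \frac{176}{24245} = - \frac{534971338}{2594215}$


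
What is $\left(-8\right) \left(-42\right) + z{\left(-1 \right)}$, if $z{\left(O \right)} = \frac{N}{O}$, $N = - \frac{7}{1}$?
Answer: $343$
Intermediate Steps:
$N = -7$ ($N = \left(-7\right) 1 = -7$)
$z{\left(O \right)} = - \frac{7}{O}$
$\left(-8\right) \left(-42\right) + z{\left(-1 \right)} = \left(-8\right) \left(-42\right) - \frac{7}{-1} = 336 - -7 = 336 + 7 = 343$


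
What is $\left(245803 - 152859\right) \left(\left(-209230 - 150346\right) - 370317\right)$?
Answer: $-67839174992$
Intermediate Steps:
$\left(245803 - 152859\right) \left(\left(-209230 - 150346\right) - 370317\right) = 92944 \left(\left(-209230 - 150346\right) - 370317\right) = 92944 \left(-359576 - 370317\right) = 92944 \left(-729893\right) = -67839174992$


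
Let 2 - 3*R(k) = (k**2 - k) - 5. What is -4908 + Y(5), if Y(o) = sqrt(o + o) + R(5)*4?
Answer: -14776/3 + sqrt(10) ≈ -4922.2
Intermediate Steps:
R(k) = 7/3 - k**2/3 + k/3 (R(k) = 2/3 - ((k**2 - k) - 5)/3 = 2/3 - (-5 + k**2 - k)/3 = 2/3 + (5/3 - k**2/3 + k/3) = 7/3 - k**2/3 + k/3)
Y(o) = -52/3 + sqrt(2)*sqrt(o) (Y(o) = sqrt(o + o) + (7/3 - 1/3*5**2 + (1/3)*5)*4 = sqrt(2*o) + (7/3 - 1/3*25 + 5/3)*4 = sqrt(2)*sqrt(o) + (7/3 - 25/3 + 5/3)*4 = sqrt(2)*sqrt(o) - 13/3*4 = sqrt(2)*sqrt(o) - 52/3 = -52/3 + sqrt(2)*sqrt(o))
-4908 + Y(5) = -4908 + (-52/3 + sqrt(2)*sqrt(5)) = -4908 + (-52/3 + sqrt(10)) = -14776/3 + sqrt(10)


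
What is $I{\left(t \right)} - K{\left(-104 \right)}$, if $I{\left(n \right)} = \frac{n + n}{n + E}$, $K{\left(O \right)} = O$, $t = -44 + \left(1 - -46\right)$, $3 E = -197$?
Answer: $\frac{9767}{94} \approx 103.9$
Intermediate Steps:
$E = - \frac{197}{3}$ ($E = \frac{1}{3} \left(-197\right) = - \frac{197}{3} \approx -65.667$)
$t = 3$ ($t = -44 + \left(1 + 46\right) = -44 + 47 = 3$)
$I{\left(n \right)} = \frac{2 n}{- \frac{197}{3} + n}$ ($I{\left(n \right)} = \frac{n + n}{n - \frac{197}{3}} = \frac{2 n}{- \frac{197}{3} + n}$)
$I{\left(t \right)} - K{\left(-104 \right)} = 6 \cdot 3 \frac{1}{-197 + 3 \cdot 3} - -104 = 6 \cdot 3 \frac{1}{-197 + 9} + 104 = 6 \cdot 3 \frac{1}{-188} + 104 = 6 \cdot 3 \left(- \frac{1}{188}\right) + 104 = - \frac{9}{94} + 104 = \frac{9767}{94}$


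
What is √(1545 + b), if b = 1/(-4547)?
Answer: √31943193358/4547 ≈ 39.306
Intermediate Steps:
b = -1/4547 ≈ -0.00021993
√(1545 + b) = √(1545 - 1/4547) = √(7025114/4547) = √31943193358/4547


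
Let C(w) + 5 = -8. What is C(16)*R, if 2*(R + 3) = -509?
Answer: 6695/2 ≈ 3347.5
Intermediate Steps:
R = -515/2 (R = -3 + (½)*(-509) = -3 - 509/2 = -515/2 ≈ -257.50)
C(w) = -13 (C(w) = -5 - 8 = -13)
C(16)*R = -13*(-515/2) = 6695/2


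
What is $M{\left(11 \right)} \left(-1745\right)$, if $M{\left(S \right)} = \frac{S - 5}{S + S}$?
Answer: $- \frac{5235}{11} \approx -475.91$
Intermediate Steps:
$M{\left(S \right)} = \frac{-5 + S}{2 S}$
$M{\left(11 \right)} \left(-1745\right) = \frac{-5 + 11}{2 \cdot 11} \left(-1745\right) = \frac{1}{2} \cdot \frac{1}{11} \cdot 6 \left(-1745\right) = \frac{3}{11} \left(-1745\right) = - \frac{5235}{11}$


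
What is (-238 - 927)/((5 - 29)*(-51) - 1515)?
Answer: 1165/291 ≈ 4.0034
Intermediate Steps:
(-238 - 927)/((5 - 29)*(-51) - 1515) = -1165/(-24*(-51) - 1515) = -1165/(1224 - 1515) = -1165/(-291) = -1165*(-1/291) = 1165/291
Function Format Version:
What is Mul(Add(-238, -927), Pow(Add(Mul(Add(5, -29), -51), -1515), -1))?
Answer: Rational(1165, 291) ≈ 4.0034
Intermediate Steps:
Mul(Add(-238, -927), Pow(Add(Mul(Add(5, -29), -51), -1515), -1)) = Mul(-1165, Pow(Add(Mul(-24, -51), -1515), -1)) = Mul(-1165, Pow(Add(1224, -1515), -1)) = Mul(-1165, Pow(-291, -1)) = Mul(-1165, Rational(-1, 291)) = Rational(1165, 291)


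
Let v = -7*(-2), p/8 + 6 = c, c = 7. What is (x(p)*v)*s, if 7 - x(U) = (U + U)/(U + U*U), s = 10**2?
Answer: 85400/9 ≈ 9488.9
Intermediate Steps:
p = 8 (p = -48 + 8*7 = -48 + 56 = 8)
s = 100
x(U) = 7 - 2*U/(U + U**2) (x(U) = 7 - (U + U)/(U + U*U) = 7 - 2*U/(U + U**2))
v = 14
(x(p)*v)*s = (((5 + 7*8)/(1 + 8))*14)*100 = (((5 + 56)/9)*14)*100 = (((1/9)*61)*14)*100 = ((61/9)*14)*100 = (854/9)*100 = 85400/9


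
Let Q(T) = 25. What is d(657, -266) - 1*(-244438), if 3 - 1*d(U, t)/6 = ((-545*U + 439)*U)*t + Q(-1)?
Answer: -374996365766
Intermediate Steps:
d(U, t) = -132 - 6*U*t*(439 - 545*U) (d(U, t) = 18 - 6*(((-545*U + 439)*U)*t + 25) = 18 - 6*(((439 - 545*U)*U)*t + 25) = 18 - 6*((U*(439 - 545*U))*t + 25) = 18 - 6*(U*t*(439 - 545*U) + 25) = 18 - 6*(25 + U*t*(439 - 545*U)) = 18 + (-150 - 6*U*t*(439 - 545*U)) = -132 - 6*U*t*(439 - 545*U))
d(657, -266) - 1*(-244438) = (-132 - 2634*657*(-266) + 3270*(-266)*657²) - 1*(-244438) = (-132 + 460323108 + 3270*(-266)*431649) + 244438 = (-132 + 460323108 - 375456933180) + 244438 = -374996610204 + 244438 = -374996365766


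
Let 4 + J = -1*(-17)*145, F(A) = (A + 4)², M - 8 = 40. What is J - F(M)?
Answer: -243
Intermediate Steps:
M = 48 (M = 8 + 40 = 48)
F(A) = (4 + A)²
J = 2461 (J = -4 - 1*(-17)*145 = -4 + 17*145 = -4 + 2465 = 2461)
J - F(M) = 2461 - (4 + 48)² = 2461 - 1*52² = 2461 - 1*2704 = 2461 - 2704 = -243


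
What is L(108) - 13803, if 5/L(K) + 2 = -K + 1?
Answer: -1504532/109 ≈ -13803.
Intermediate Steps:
L(K) = 5/(-1 - K) (L(K) = 5/(-2 + (-K + 1)) = 5/(-2 + (1 - K)) = 5/(-1 - K))
L(108) - 13803 = -5/(1 + 108) - 13803 = -5/109 - 13803 = -1504532/109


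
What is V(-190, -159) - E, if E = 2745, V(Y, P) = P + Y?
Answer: -3094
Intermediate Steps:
V(-190, -159) - E = (-159 - 190) - 1*2745 = -349 - 2745 = -3094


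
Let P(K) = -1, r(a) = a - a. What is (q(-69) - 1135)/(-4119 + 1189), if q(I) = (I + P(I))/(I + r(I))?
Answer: 15649/40434 ≈ 0.38703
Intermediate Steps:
r(a) = 0
q(I) = (-1 + I)/I (q(I) = (I - 1)/(I + 0) = (-1 + I)/I)
(q(-69) - 1135)/(-4119 + 1189) = ((-1 - 69)/(-69) - 1135)/(-4119 + 1189) = (-1/69*(-70) - 1135)/(-2930) = (70/69 - 1135)*(-1/2930) = -78245/69*(-1/2930) = 15649/40434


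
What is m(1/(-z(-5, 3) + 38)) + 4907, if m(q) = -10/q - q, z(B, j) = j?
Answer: 159494/35 ≈ 4557.0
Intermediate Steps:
m(q) = -q - 10/q
m(1/(-z(-5, 3) + 38)) + 4907 = (-1/(-1*3 + 38) - 10/(1/(-1*3 + 38))) + 4907 = (-1/(-3 + 38) - 10/(1/(-3 + 38))) + 4907 = (-1/35 - 10/(1/35)) + 4907 = (-1*1/35 - 10/1/35) + 4907 = (-1/35 - 10*35) + 4907 = (-1/35 - 350) + 4907 = -12251/35 + 4907 = 159494/35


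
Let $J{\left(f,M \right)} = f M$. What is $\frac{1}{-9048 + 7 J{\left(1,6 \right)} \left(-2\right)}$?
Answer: $- \frac{1}{9132} \approx -0.00010951$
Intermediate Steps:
$J{\left(f,M \right)} = M f$
$\frac{1}{-9048 + 7 J{\left(1,6 \right)} \left(-2\right)} = \frac{1}{-9048 + 7 \cdot 6 \cdot 1 \left(-2\right)} = \frac{1}{-9048 + 7 \cdot 6 \left(-2\right)} = \frac{1}{-9048 + 42 \left(-2\right)} = \frac{1}{-9048 - 84} = \frac{1}{-9132} = - \frac{1}{9132}$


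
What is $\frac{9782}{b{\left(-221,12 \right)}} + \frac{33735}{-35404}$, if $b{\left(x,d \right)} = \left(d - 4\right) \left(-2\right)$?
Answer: $- \frac{43357711}{70808} \approx -612.33$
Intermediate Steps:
$b{\left(x,d \right)} = 8 - 2 d$ ($b{\left(x,d \right)} = \left(-4 + d\right) \left(-2\right) = 8 - 2 d$)
$\frac{9782}{b{\left(-221,12 \right)}} + \frac{33735}{-35404} = \frac{9782}{8 - 24} + \frac{33735}{-35404} = \frac{9782}{8 - 24} + 33735 \left(- \frac{1}{35404}\right) = \frac{9782}{-16} - \frac{33735}{35404} = 9782 \left(- \frac{1}{16}\right) - \frac{33735}{35404} = - \frac{4891}{8} - \frac{33735}{35404} = - \frac{43357711}{70808}$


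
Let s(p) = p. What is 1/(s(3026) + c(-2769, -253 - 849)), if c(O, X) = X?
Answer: 1/1924 ≈ 0.00051975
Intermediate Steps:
1/(s(3026) + c(-2769, -253 - 849)) = 1/(3026 + (-253 - 849)) = 1/(3026 - 1102) = 1/1924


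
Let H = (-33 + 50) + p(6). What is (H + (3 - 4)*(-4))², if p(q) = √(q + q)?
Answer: 453 + 84*√3 ≈ 598.49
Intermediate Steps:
p(q) = √2*√q (p(q) = √(2*q) = √2*√q)
H = 17 + 2*√3 (H = (-33 + 50) + √2*√6 = 17 + 2*√3 ≈ 20.464)
(H + (3 - 4)*(-4))² = ((17 + 2*√3) + (3 - 4)*(-4))² = ((17 + 2*√3) - 1*(-4))² = ((17 + 2*√3) + 4)² = (21 + 2*√3)²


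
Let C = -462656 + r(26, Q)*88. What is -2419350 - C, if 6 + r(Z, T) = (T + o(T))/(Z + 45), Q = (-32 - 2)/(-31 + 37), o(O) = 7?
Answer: -416663710/213 ≈ -1.9562e+6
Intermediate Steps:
Q = -17/3 (Q = -34/6 = -34*⅙ = -17/3 ≈ -5.6667)
r(Z, T) = -6 + (7 + T)/(45 + Z) (r(Z, T) = -6 + (T + 7)/(Z + 45) = -6 + (7 + T)/(45 + Z))
C = -98657840/213 (C = -462656 + ((-263 - 17/3 - 6*26)/(45 + 26))*88 = -462656 + ((-263 - 17/3 - 156)/71)*88 = -462656 + ((1/71)*(-1274/3))*88 = -462656 - 1274/213*88 = -462656 - 112112/213 = -98657840/213 ≈ -4.6318e+5)
-2419350 - C = -2419350 - 1*(-98657840/213) = -2419350 + 98657840/213 = -416663710/213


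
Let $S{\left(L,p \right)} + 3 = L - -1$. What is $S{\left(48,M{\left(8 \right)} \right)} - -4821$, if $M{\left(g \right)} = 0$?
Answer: $4867$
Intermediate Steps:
$S{\left(L,p \right)} = -2 + L$ ($S{\left(L,p \right)} = -3 + \left(L - -1\right) = -3 + \left(L + 1\right) = -3 + \left(1 + L\right) = -2 + L$)
$S{\left(48,M{\left(8 \right)} \right)} - -4821 = \left(-2 + 48\right) - -4821 = 46 + 4821 = 4867$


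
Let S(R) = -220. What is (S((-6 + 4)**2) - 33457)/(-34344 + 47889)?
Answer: -4811/1935 ≈ -2.4863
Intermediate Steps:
(S((-6 + 4)**2) - 33457)/(-34344 + 47889) = (-220 - 33457)/(-34344 + 47889) = -33677/13545 = -33677*1/13545 = -4811/1935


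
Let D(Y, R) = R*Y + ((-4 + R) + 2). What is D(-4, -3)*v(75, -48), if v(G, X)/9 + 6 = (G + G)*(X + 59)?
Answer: 103572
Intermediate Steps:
v(G, X) = -54 + 18*G*(59 + X) (v(G, X) = -54 + 9*((G + G)*(X + 59)) = -54 + 9*((2*G)*(59 + X)) = -54 + 9*(2*G*(59 + X)) = -54 + 18*G*(59 + X))
D(Y, R) = -2 + R + R*Y (D(Y, R) = R*Y + (-2 + R) = -2 + R + R*Y)
D(-4, -3)*v(75, -48) = (-2 - 3 - 3*(-4))*(-54 + 1062*75 + 18*75*(-48)) = (-2 - 3 + 12)*(-54 + 79650 - 64800) = 7*14796 = 103572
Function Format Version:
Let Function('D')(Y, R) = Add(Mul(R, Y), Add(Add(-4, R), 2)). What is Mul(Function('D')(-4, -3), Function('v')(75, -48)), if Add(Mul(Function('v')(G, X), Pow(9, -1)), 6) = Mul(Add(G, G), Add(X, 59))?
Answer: 103572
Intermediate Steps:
Function('v')(G, X) = Add(-54, Mul(18, G, Add(59, X))) (Function('v')(G, X) = Add(-54, Mul(9, Mul(Add(G, G), Add(X, 59)))) = Add(-54, Mul(9, Mul(Mul(2, G), Add(59, X)))) = Add(-54, Mul(9, Mul(2, G, Add(59, X)))) = Add(-54, Mul(18, G, Add(59, X))))
Function('D')(Y, R) = Add(-2, R, Mul(R, Y)) (Function('D')(Y, R) = Add(Mul(R, Y), Add(-2, R)) = Add(-2, R, Mul(R, Y)))
Mul(Function('D')(-4, -3), Function('v')(75, -48)) = Mul(Add(-2, -3, Mul(-3, -4)), Add(-54, Mul(1062, 75), Mul(18, 75, -48))) = Mul(Add(-2, -3, 12), Add(-54, 79650, -64800)) = Mul(7, 14796) = 103572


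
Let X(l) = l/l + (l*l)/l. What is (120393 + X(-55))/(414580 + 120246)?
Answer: 120339/534826 ≈ 0.22501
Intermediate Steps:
X(l) = 1 + l (X(l) = 1 + l²/l = 1 + l)
(120393 + X(-55))/(414580 + 120246) = (120393 + (1 - 55))/(414580 + 120246) = (120393 - 54)/534826 = 120339*(1/534826) = 120339/534826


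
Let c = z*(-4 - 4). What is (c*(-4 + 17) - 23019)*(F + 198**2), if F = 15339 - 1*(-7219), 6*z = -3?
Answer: -1418487854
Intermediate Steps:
z = -1/2 (z = (1/6)*(-3) = -1/2 ≈ -0.50000)
c = 4 (c = -(-4 - 4)/2 = -1/2*(-8) = 4)
F = 22558 (F = 15339 + 7219 = 22558)
(c*(-4 + 17) - 23019)*(F + 198**2) = (4*(-4 + 17) - 23019)*(22558 + 198**2) = (4*13 - 23019)*(22558 + 39204) = (52 - 23019)*61762 = -22967*61762 = -1418487854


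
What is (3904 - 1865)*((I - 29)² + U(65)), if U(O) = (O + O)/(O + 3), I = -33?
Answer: 266621679/34 ≈ 7.8418e+6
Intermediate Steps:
U(O) = 2*O/(3 + O) (U(O) = (2*O)/(3 + O) = 2*O/(3 + O))
(3904 - 1865)*((I - 29)² + U(65)) = (3904 - 1865)*((-33 - 29)² + 2*65/(3 + 65)) = 2039*((-62)² + 2*65/68) = 2039*(3844 + 2*65*(1/68)) = 2039*(3844 + 65/34) = 2039*(130761/34) = 266621679/34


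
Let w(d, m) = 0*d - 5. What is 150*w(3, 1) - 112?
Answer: -862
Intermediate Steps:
w(d, m) = -5 (w(d, m) = 0 - 5 = -5)
150*w(3, 1) - 112 = 150*(-5) - 112 = -750 - 112 = -862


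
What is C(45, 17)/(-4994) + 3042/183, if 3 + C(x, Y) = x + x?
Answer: 5058609/304634 ≈ 16.606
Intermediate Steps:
C(x, Y) = -3 + 2*x (C(x, Y) = -3 + (x + x) = -3 + 2*x)
C(45, 17)/(-4994) + 3042/183 = (-3 + 2*45)/(-4994) + 3042/183 = (-3 + 90)*(-1/4994) + 3042*(1/183) = 87*(-1/4994) + 1014/61 = -87/4994 + 1014/61 = 5058609/304634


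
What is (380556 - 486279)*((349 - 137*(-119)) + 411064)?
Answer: -45219418668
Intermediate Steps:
(380556 - 486279)*((349 - 137*(-119)) + 411064) = -105723*((349 + 16303) + 411064) = -105723*(16652 + 411064) = -105723*427716 = -45219418668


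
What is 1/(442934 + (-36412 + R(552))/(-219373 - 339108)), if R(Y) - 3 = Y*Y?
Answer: 558481/247369954959 ≈ 2.2577e-6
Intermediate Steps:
R(Y) = 3 + Y² (R(Y) = 3 + Y*Y = 3 + Y²)
1/(442934 + (-36412 + R(552))/(-219373 - 339108)) = 1/(442934 + (-36412 + (3 + 552²))/(-219373 - 339108)) = 1/(442934 + (-36412 + (3 + 304704))/(-558481)) = 1/(442934 + (-36412 + 304707)*(-1/558481)) = 1/(442934 + 268295*(-1/558481)) = 1/(442934 - 268295/558481) = 1/(247369954959/558481) = 558481/247369954959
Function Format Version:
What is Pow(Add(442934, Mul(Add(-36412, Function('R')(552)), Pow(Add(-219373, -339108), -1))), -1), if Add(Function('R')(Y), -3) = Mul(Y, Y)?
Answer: Rational(558481, 247369954959) ≈ 2.2577e-6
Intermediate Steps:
Function('R')(Y) = Add(3, Pow(Y, 2)) (Function('R')(Y) = Add(3, Mul(Y, Y)) = Add(3, Pow(Y, 2)))
Pow(Add(442934, Mul(Add(-36412, Function('R')(552)), Pow(Add(-219373, -339108), -1))), -1) = Pow(Add(442934, Mul(Add(-36412, Add(3, Pow(552, 2))), Pow(Add(-219373, -339108), -1))), -1) = Pow(Add(442934, Mul(Add(-36412, Add(3, 304704)), Pow(-558481, -1))), -1) = Pow(Add(442934, Mul(Add(-36412, 304707), Rational(-1, 558481))), -1) = Pow(Add(442934, Mul(268295, Rational(-1, 558481))), -1) = Pow(Add(442934, Rational(-268295, 558481)), -1) = Pow(Rational(247369954959, 558481), -1) = Rational(558481, 247369954959)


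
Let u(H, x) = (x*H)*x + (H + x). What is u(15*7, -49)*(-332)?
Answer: -83717452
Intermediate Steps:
u(H, x) = H + x + H*x² (u(H, x) = (H*x)*x + (H + x) = H*x² + (H + x) = H + x + H*x²)
u(15*7, -49)*(-332) = (15*7 - 49 + (15*7)*(-49)²)*(-332) = (105 - 49 + 105*2401)*(-332) = (105 - 49 + 252105)*(-332) = 252161*(-332) = -83717452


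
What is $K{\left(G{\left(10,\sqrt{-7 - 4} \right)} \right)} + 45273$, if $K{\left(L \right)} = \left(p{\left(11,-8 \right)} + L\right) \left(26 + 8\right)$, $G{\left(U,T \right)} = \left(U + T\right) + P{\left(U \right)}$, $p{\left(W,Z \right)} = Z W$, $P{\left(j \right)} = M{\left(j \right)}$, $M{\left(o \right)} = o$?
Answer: $42961 + 34 i \sqrt{11} \approx 42961.0 + 112.77 i$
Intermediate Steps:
$P{\left(j \right)} = j$
$p{\left(W,Z \right)} = W Z$
$G{\left(U,T \right)} = T + 2 U$ ($G{\left(U,T \right)} = \left(U + T\right) + U = \left(T + U\right) + U = T + 2 U$)
$K{\left(L \right)} = -2992 + 34 L$ ($K{\left(L \right)} = \left(11 \left(-8\right) + L\right) \left(26 + 8\right) = \left(-88 + L\right) 34 = -2992 + 34 L$)
$K{\left(G{\left(10,\sqrt{-7 - 4} \right)} \right)} + 45273 = \left(-2992 + 34 \left(\sqrt{-7 - 4} + 2 \cdot 10\right)\right) + 45273 = \left(-2992 + 34 \left(\sqrt{-11} + 20\right)\right) + 45273 = \left(-2992 + 34 \left(i \sqrt{11} + 20\right)\right) + 45273 = \left(-2992 + 34 \left(20 + i \sqrt{11}\right)\right) + 45273 = \left(-2992 + \left(680 + 34 i \sqrt{11}\right)\right) + 45273 = \left(-2312 + 34 i \sqrt{11}\right) + 45273 = 42961 + 34 i \sqrt{11}$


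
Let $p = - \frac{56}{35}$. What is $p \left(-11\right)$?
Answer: $\frac{88}{5} \approx 17.6$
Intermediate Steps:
$p = - \frac{8}{5}$ ($p = \left(-56\right) \frac{1}{35} = - \frac{8}{5} \approx -1.6$)
$p \left(-11\right) = \left(- \frac{8}{5}\right) \left(-11\right) = \frac{88}{5}$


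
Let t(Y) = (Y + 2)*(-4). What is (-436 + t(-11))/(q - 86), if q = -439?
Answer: 16/21 ≈ 0.76190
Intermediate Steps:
t(Y) = -8 - 4*Y (t(Y) = (2 + Y)*(-4) = -8 - 4*Y)
(-436 + t(-11))/(q - 86) = (-436 + (-8 - 4*(-11)))/(-439 - 86) = (-436 + (-8 + 44))/(-525) = (-436 + 36)*(-1/525) = -400*(-1/525) = 16/21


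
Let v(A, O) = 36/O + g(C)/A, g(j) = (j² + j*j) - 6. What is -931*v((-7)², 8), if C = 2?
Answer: -8455/2 ≈ -4227.5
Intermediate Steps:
g(j) = -6 + 2*j² (g(j) = (j² + j²) - 6 = 2*j² - 6 = -6 + 2*j²)
v(A, O) = 2/A + 36/O (v(A, O) = 36/O + (-6 + 2*2²)/A = 36/O + (-6 + 2*4)/A = 36/O + (-6 + 8)/A = 36/O + 2/A = 2/A + 36/O)
-931*v((-7)², 8) = -931*(2/((-7)²) + 36/8) = -931*(2/49 + 36*(⅛)) = -931*(2*(1/49) + 9/2) = -931*(2/49 + 9/2) = -931*445/98 = -8455/2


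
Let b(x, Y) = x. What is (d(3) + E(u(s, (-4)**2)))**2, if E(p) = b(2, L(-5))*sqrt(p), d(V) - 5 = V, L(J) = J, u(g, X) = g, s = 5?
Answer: 84 + 32*sqrt(5) ≈ 155.55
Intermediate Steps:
d(V) = 5 + V
E(p) = 2*sqrt(p)
(d(3) + E(u(s, (-4)**2)))**2 = ((5 + 3) + 2*sqrt(5))**2 = (8 + 2*sqrt(5))**2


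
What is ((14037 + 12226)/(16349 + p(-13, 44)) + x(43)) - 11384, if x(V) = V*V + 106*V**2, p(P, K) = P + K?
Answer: 3054224683/16380 ≈ 1.8646e+5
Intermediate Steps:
p(P, K) = K + P
x(V) = 107*V**2 (x(V) = V**2 + 106*V**2 = 107*V**2)
((14037 + 12226)/(16349 + p(-13, 44)) + x(43)) - 11384 = ((14037 + 12226)/(16349 + (44 - 13)) + 107*43**2) - 11384 = (26263/(16349 + 31) + 107*1849) - 11384 = (26263/16380 + 197843) - 11384 = 3240694603/16380 - 11384 = 3054224683/16380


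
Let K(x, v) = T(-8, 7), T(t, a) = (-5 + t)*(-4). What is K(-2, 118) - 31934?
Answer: -31882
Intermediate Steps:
T(t, a) = 20 - 4*t
K(x, v) = 52 (K(x, v) = 20 - 4*(-8) = 20 + 32 = 52)
K(-2, 118) - 31934 = 52 - 31934 = -31882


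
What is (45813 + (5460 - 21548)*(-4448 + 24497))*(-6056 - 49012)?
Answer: 17759567614932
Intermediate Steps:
(45813 + (5460 - 21548)*(-4448 + 24497))*(-6056 - 49012) = (45813 - 16088*20049)*(-55068) = (45813 - 322548312)*(-55068) = -322502499*(-55068) = 17759567614932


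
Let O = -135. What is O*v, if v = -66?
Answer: 8910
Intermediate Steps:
O*v = -135*(-66) = 8910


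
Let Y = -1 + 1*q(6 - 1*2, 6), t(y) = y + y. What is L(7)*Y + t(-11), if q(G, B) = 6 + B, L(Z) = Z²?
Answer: 517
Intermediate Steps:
t(y) = 2*y
Y = 11 (Y = -1 + 1*(6 + 6) = -1 + 1*12 = -1 + 12 = 11)
L(7)*Y + t(-11) = 7²*11 + 2*(-11) = 49*11 - 22 = 539 - 22 = 517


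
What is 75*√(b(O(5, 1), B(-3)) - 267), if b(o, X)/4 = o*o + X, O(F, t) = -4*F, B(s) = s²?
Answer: 2775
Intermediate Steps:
b(o, X) = 4*X + 4*o² (b(o, X) = 4*(o*o + X) = 4*(o² + X) = 4*(X + o²) = 4*X + 4*o²)
75*√(b(O(5, 1), B(-3)) - 267) = 75*√((4*(-3)² + 4*(-4*5)²) - 267) = 75*√((4*9 + 4*(-20)²) - 267) = 75*√((36 + 4*400) - 267) = 75*√((36 + 1600) - 267) = 75*√(1636 - 267) = 75*√1369 = 75*37 = 2775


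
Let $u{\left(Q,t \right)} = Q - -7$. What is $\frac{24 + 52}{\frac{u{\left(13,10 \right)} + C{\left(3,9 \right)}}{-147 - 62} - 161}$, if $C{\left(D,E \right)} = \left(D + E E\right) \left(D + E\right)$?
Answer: $- \frac{15884}{34677} \approx -0.45806$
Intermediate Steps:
$C{\left(D,E \right)} = \left(D + E\right) \left(D + E^{2}\right)$ ($C{\left(D,E \right)} = \left(D + E^{2}\right) \left(D + E\right) = \left(D + E\right) \left(D + E^{2}\right)$)
$u{\left(Q,t \right)} = 7 + Q$ ($u{\left(Q,t \right)} = Q + 7 = 7 + Q$)
$\frac{24 + 52}{\frac{u{\left(13,10 \right)} + C{\left(3,9 \right)}}{-147 - 62} - 161} = \frac{24 + 52}{\frac{\left(7 + 13\right) + \left(3^{2} + 9^{3} + 3 \cdot 9 + 3 \cdot 9^{2}\right)}{-147 - 62} - 161} = \frac{76}{\frac{20 + \left(9 + 729 + 27 + 3 \cdot 81\right)}{-209} - 161} = \frac{76}{\left(20 + \left(9 + 729 + 27 + 243\right)\right) \left(- \frac{1}{209}\right) - 161} = \frac{76}{\left(20 + 1008\right) \left(- \frac{1}{209}\right) - 161} = \frac{76}{1028 \left(- \frac{1}{209}\right) - 161} = \frac{76}{- \frac{1028}{209} - 161} = \frac{76}{- \frac{34677}{209}} = 76 \left(- \frac{209}{34677}\right) = - \frac{15884}{34677}$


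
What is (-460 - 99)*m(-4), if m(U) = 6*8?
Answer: -26832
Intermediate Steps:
m(U) = 48
(-460 - 99)*m(-4) = (-460 - 99)*48 = -559*48 = -26832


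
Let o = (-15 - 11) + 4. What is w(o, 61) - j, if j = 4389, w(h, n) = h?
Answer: -4411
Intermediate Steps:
o = -22 (o = -26 + 4 = -22)
w(o, 61) - j = -22 - 1*4389 = -22 - 4389 = -4411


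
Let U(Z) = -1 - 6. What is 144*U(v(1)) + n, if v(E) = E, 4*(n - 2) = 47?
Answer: -3977/4 ≈ -994.25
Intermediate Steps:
n = 55/4 (n = 2 + (¼)*47 = 2 + 47/4 = 55/4 ≈ 13.750)
U(Z) = -7
144*U(v(1)) + n = 144*(-7) + 55/4 = -1008 + 55/4 = -3977/4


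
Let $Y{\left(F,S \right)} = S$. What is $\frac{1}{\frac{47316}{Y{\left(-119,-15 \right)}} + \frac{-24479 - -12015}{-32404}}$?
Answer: $- \frac{40505}{127753392} \approx -0.00031706$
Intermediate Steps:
$\frac{1}{\frac{47316}{Y{\left(-119,-15 \right)}} + \frac{-24479 - -12015}{-32404}} = \frac{1}{\frac{47316}{-15} + \frac{-24479 - -12015}{-32404}} = \frac{1}{47316 \left(- \frac{1}{15}\right) + \left(-24479 + 12015\right) \left(- \frac{1}{32404}\right)} = \frac{1}{- \frac{15772}{5} - - \frac{3116}{8101}} = \frac{1}{- \frac{15772}{5} + \frac{3116}{8101}} = \frac{1}{- \frac{127753392}{40505}} = - \frac{40505}{127753392}$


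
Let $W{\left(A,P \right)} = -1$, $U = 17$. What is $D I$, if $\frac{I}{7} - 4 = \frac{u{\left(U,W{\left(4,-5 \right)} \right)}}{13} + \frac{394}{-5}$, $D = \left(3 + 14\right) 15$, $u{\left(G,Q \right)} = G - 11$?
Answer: $- \frac{1725024}{13} \approx -1.3269 \cdot 10^{5}$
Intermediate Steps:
$u{\left(G,Q \right)} = -11 + G$ ($u{\left(G,Q \right)} = G - 11 = -11 + G$)
$D = 255$ ($D = 17 \cdot 15 = 255$)
$I = - \frac{33824}{65}$ ($I = 28 + 7 \left(\frac{-11 + 17}{13} + \frac{394}{-5}\right) = 28 + 7 \left(6 \cdot \frac{1}{13} + 394 \left(- \frac{1}{5}\right)\right) = 28 + 7 \left(\frac{6}{13} - \frac{394}{5}\right) = 28 + 7 \left(- \frac{5092}{65}\right) = 28 - \frac{35644}{65} = - \frac{33824}{65} \approx -520.37$)
$D I = 255 \left(- \frac{33824}{65}\right) = - \frac{1725024}{13}$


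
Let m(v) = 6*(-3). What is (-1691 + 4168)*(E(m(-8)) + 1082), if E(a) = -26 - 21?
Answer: 2563695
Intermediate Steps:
m(v) = -18
E(a) = -47
(-1691 + 4168)*(E(m(-8)) + 1082) = (-1691 + 4168)*(-47 + 1082) = 2477*1035 = 2563695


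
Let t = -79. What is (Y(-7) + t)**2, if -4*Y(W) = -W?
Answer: 104329/16 ≈ 6520.6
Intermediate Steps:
Y(W) = W/4 (Y(W) = -(-1)*W/4 = W/4)
(Y(-7) + t)**2 = ((1/4)*(-7) - 79)**2 = (-7/4 - 79)**2 = (-323/4)**2 = 104329/16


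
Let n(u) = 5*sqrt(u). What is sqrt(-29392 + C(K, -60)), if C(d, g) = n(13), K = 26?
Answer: sqrt(-29392 + 5*sqrt(13)) ≈ 171.39*I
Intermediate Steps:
C(d, g) = 5*sqrt(13)
sqrt(-29392 + C(K, -60)) = sqrt(-29392 + 5*sqrt(13))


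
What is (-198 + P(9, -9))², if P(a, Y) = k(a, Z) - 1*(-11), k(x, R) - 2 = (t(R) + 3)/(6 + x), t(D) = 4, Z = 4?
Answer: 7661824/225 ≈ 34053.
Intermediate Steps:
k(x, R) = 2 + 7/(6 + x) (k(x, R) = 2 + (4 + 3)/(6 + x) = 2 + 7/(6 + x))
P(a, Y) = 11 + (19 + 2*a)/(6 + a) (P(a, Y) = (19 + 2*a)/(6 + a) - 1*(-11) = (19 + 2*a)/(6 + a) + 11 = 11 + (19 + 2*a)/(6 + a))
(-198 + P(9, -9))² = (-198 + (85 + 13*9)/(6 + 9))² = (-198 + (85 + 117)/15)² = (-198 + (1/15)*202)² = (-198 + 202/15)² = (-2768/15)² = 7661824/225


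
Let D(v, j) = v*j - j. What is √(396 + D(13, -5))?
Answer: 4*√21 ≈ 18.330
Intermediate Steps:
D(v, j) = -j + j*v (D(v, j) = j*v - j = -j + j*v)
√(396 + D(13, -5)) = √(396 - 5*(-1 + 13)) = √(396 - 5*12) = √(396 - 60) = √336 = 4*√21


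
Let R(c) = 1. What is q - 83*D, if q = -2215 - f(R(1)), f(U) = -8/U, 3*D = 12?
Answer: -2539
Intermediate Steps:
D = 4 (D = (⅓)*12 = 4)
q = -2207 (q = -2215 - (-8)/1 = -2215 - (-8) = -2215 - 1*(-8) = -2215 + 8 = -2207)
q - 83*D = -2207 - 83*4 = -2207 - 1*332 = -2207 - 332 = -2539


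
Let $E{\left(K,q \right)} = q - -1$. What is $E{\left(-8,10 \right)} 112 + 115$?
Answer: $1347$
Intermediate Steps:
$E{\left(K,q \right)} = 1 + q$ ($E{\left(K,q \right)} = q + 1 = 1 + q$)
$E{\left(-8,10 \right)} 112 + 115 = \left(1 + 10\right) 112 + 115 = 11 \cdot 112 + 115 = 1232 + 115 = 1347$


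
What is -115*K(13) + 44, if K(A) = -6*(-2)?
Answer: -1336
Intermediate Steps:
K(A) = 12
-115*K(13) + 44 = -115*12 + 44 = -1380 + 44 = -1336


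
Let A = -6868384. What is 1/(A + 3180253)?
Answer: -1/3688131 ≈ -2.7114e-7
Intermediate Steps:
1/(A + 3180253) = 1/(-6868384 + 3180253) = 1/(-3688131) = -1/3688131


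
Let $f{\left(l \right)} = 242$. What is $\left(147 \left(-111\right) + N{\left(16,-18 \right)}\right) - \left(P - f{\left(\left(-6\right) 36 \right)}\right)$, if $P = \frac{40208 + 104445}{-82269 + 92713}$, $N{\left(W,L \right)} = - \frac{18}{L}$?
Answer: $- \frac{168021509}{10444} \approx -16088.0$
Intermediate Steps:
$P = \frac{144653}{10444} \approx 13.85$
$\left(147 \left(-111\right) + N{\left(16,-18 \right)}\right) - \left(P - f{\left(\left(-6\right) 36 \right)}\right) = \left(147 \left(-111\right) - \frac{18}{-18}\right) + \left(242 - \frac{144653}{10444}\right) = \left(-16317 - -1\right) + \left(242 - \frac{144653}{10444}\right) = \left(-16317 + 1\right) + \frac{2382795}{10444} = -16316 + \frac{2382795}{10444} = - \frac{168021509}{10444}$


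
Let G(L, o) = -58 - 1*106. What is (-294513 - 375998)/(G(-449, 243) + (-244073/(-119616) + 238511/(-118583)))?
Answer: 9510812406489408/2325832380209 ≈ 4089.2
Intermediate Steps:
G(L, o) = -164 (G(L, o) = -58 - 106 = -164)
(-294513 - 375998)/(G(-449, 243) + (-244073/(-119616) + 238511/(-118583))) = (-294513 - 375998)/(-164 + (-244073/(-119616) + 238511/(-118583))) = -670511/(-164 + (-244073*(-1/119616) + 238511*(-1/118583))) = -670511/(-164 + (244073/119616 - 238511/118583)) = -670511/(-164 + 413176783/14184424128) = -670511/(-2325832380209/14184424128) = -670511*(-14184424128/2325832380209) = 9510812406489408/2325832380209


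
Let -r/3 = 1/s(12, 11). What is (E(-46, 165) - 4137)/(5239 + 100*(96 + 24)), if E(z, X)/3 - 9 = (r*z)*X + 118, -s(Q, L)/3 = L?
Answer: -5826/17239 ≈ -0.33795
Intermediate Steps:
s(Q, L) = -3*L
r = 1/11 (r = -3/((-3*11)) = -3/(-33) = -3*(-1/33) = 1/11 ≈ 0.090909)
E(z, X) = 381 + 3*X*z/11 (E(z, X) = 27 + 3*((z/11)*X + 118) = 27 + 3*(X*z/11 + 118) = 27 + 3*(118 + X*z/11) = 27 + (354 + 3*X*z/11) = 381 + 3*X*z/11)
(E(-46, 165) - 4137)/(5239 + 100*(96 + 24)) = ((381 + (3/11)*165*(-46)) - 4137)/(5239 + 100*(96 + 24)) = ((381 - 2070) - 4137)/(5239 + 100*120) = (-1689 - 4137)/(5239 + 12000) = -5826/17239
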